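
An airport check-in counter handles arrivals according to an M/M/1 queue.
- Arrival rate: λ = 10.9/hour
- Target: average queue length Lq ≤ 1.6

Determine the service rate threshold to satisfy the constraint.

For M/M/1: Lq = λ²/(μ(μ-λ))
Need Lq ≤ 1.6, i.e. μ(μ-λ) ≥ λ²/1.6
μ² - 10.9μ - 118.81/1.6 ≥ 0  →  μ² - 10.9μ - 74.25625 ≥ 0
Quadratic formula (positive root): μ = [λ + √(λ² + 4×74.25625)]/2
Discriminant: 118.81 + 4×74.25625 = 415.8350, √415.8350 = 20.3920
μ ≥ (10.9 + 20.3920)/2 = 15.6460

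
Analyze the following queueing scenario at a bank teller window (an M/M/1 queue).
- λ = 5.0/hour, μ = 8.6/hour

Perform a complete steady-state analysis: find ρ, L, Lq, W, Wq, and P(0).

Step 1: ρ = λ/μ = 5.0/8.6 = 0.5814
Step 2: L = λ/(μ-λ) = 5.0/3.60 = 1.3889
Step 3: Lq = λ²/(μ(μ-λ)) = 25.00/(8.6×3.60) = 0.8075
Step 4: W = 1/(μ-λ) = 1/3.60 = 0.27778
Step 5: Wq = λ/(μ(μ-λ)) = 5.0/(8.6×3.60) = 0.1615
Step 6: P(0) = 1-ρ = 0.4186
Verify: L = λW = 5.0×0.27778 = 1.3889 ✔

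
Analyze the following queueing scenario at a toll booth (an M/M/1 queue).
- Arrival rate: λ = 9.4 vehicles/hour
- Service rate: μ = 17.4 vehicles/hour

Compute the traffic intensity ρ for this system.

Server utilization: ρ = λ/μ
ρ = 9.4/17.4 = 0.5402
The server is busy 54.02% of the time.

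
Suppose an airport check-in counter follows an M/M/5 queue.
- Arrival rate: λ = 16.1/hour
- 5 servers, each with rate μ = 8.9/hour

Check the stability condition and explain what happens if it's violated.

Stability requires ρ = λ/(cμ) < 1
ρ = 16.1/(5 × 8.9) = 16.1/44.50 = 0.3618
Since 0.3618 < 1, the system is STABLE.
The servers are busy 36.18% of the time.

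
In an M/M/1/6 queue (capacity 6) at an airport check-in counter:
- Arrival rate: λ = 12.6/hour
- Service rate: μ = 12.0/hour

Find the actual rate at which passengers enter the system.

ρ = λ/μ = 12.6/12.0 = 1.0500
P₀ = (1-ρ)/(1-ρ^(K+1)) = (1-1.0500)/(1-1.0500^7) = -0.05000/-0.4071 = 0.1228
P_K = P₀×ρ^K = 0.1228 × 1.0500^6 = 0.1228 × 1.3401 = 0.1646
λ_eff = λ(1-P_K) = 12.6 × (1 - 0.16459) = 12.6 × 0.83541 = 10.5262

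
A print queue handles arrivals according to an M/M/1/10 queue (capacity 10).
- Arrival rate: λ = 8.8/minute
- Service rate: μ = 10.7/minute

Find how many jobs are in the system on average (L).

ρ = λ/μ = 8.8/10.7 = 0.82243
P₀ = (1-ρ)/(1-ρ^(K+1)) = (1-0.82243)/(1-0.82243^11) = 0.1776/0.8836 = 0.2010
P_K = P₀×ρ^K = 0.20097 × 0.82243^10 = 0.20097 × 0.14158 = 0.02845
L = ρ[1 - (K+1)ρ^K + Kρ^(K+1)] / [(1-ρ)(1-ρ^(K+1))]
L = 0.82243 × (1 - 11×0.14158 + 10×0.11644) / ((1 - 0.82243) × (1 - 0.11644)) = 3.1820 jobs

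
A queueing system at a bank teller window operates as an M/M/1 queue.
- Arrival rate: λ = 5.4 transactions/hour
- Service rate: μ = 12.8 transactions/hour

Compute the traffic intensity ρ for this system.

Server utilization: ρ = λ/μ
ρ = 5.4/12.8 = 0.4219
The server is busy 42.19% of the time.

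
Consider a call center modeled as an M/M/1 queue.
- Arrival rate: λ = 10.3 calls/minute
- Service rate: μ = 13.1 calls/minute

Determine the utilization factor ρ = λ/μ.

Server utilization: ρ = λ/μ
ρ = 10.3/13.1 = 0.7863
The server is busy 78.63% of the time.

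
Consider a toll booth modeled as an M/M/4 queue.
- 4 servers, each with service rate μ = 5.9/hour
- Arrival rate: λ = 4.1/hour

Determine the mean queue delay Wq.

Traffic intensity: ρ = λ/(cμ) = 4.1/(4×5.9) = 0.1737
Since ρ = 0.1737 < 1, system is stable.
Offered load a = λ/μ = cρ = 4.1/5.9 = 0.6949
P₀ = [ Σₙ₌₀^3 aⁿ/n! + a^4/(4!(1-ρ)) ]⁻¹
Σ = a^0/0! + a^1/1! + a^2/2! + a^3/3! = 1.0000 + 0.6949 + 0.2415 + 0.05593 = 1.9923
a^4/(4!(1-ρ)) = 0.2332/(24 × 0.8263) = 0.01176
P₀ = 1/(1.9923 + 0.01176) = 0.4990
Lq = P₀·a^4·ρ / (4!(1-ρ)²) = 0.4990 × 0.2332 × 0.1737 / (24 × 0.6827) = 0.001234
Wq = Lq/λ = 0.0012338/4.1 = 0.0003009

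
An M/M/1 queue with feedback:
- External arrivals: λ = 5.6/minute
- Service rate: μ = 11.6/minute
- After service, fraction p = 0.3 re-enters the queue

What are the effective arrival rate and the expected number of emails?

Effective arrival rate: λ_eff = λ/(1-p) = 5.6/(1-0.3) = 5.6/0.70 = 8.0000
ρ = λ_eff/μ = 8.0000/11.6 = 0.689655
L = ρ/(1-ρ) = 0.689655/(1-0.689655) = 2.2222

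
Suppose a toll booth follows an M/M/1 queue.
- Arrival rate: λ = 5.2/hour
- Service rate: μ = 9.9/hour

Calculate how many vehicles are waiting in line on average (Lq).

ρ = λ/μ = 5.2/9.9 = 0.5253
For M/M/1: Lq = λ²/(μ(μ-λ))
Lq = 27.04/(9.9 × 4.70)
Lq = 0.5811 vehicles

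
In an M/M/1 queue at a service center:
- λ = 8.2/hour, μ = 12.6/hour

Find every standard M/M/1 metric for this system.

Step 1: ρ = λ/μ = 8.2/12.6 = 0.6508
Step 2: L = λ/(μ-λ) = 8.2/4.40 = 1.8636
Step 3: Lq = λ²/(μ(μ-λ)) = 67.24/(12.6×4.40) = 1.2128
Step 4: W = 1/(μ-λ) = 1/4.40 = 0.22727
Step 5: Wq = λ/(μ(μ-λ)) = 8.2/(12.6×4.40) = 0.1479
Step 6: P(0) = 1-ρ = 0.3492
Verify: L = λW = 8.2×0.22727 = 1.8636 ✔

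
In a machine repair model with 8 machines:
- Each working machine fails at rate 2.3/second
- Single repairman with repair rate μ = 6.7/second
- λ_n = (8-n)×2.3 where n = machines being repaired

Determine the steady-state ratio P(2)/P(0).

P(2)/P(0) = ∏_{i=0}^{2-1} λ_i/μ_{i+1}
= (8-0)×2.3/6.7 × (8-1)×2.3/6.7
= 6.5992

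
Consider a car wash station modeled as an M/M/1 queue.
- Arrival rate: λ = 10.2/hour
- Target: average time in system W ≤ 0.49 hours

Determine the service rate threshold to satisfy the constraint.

For M/M/1: W = 1/(μ-λ)
Need W ≤ 0.49, so 1/(μ-λ) ≤ 0.49
μ - λ ≥ 1/0.49 = 2.0408
μ ≥ 10.2 + 2.0408 = 12.2408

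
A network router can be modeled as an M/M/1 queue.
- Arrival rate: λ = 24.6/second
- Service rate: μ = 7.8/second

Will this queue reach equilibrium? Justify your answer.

Stability requires ρ = λ/(cμ) < 1
ρ = 24.6/(1 × 7.8) = 24.6/7.80 = 3.1538
Since 3.1538 ≥ 1, the system is UNSTABLE.
Queue grows without bound. Need μ > λ = 24.6.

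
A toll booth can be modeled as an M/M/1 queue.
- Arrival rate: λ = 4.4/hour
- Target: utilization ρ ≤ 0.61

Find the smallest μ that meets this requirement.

ρ = λ/μ, so μ = λ/ρ
μ ≥ 4.4/0.61 = 7.2131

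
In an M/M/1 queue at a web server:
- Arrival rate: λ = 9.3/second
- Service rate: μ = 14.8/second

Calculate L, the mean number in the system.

ρ = λ/μ = 9.3/14.8 = 0.6284
For M/M/1: L = λ/(μ-λ)
L = 9.3/(14.8-9.3) = 9.3/5.50
L = 1.6909 requests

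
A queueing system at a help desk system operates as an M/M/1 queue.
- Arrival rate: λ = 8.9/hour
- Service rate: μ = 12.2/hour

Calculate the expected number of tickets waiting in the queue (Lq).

ρ = λ/μ = 8.9/12.2 = 0.7295
For M/M/1: Lq = λ²/(μ(μ-λ))
Lq = 79.21/(12.2 × 3.30)
Lq = 1.9675 tickets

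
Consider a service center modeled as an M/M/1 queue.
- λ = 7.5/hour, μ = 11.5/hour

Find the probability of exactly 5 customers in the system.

ρ = λ/μ = 7.5/11.5 = 0.6522
P(n) = (1-ρ)ρⁿ
P(5) = (1-0.6522) × 0.6522^5
P(5) = 0.3478 × 0.1180
P(5) = 0.04104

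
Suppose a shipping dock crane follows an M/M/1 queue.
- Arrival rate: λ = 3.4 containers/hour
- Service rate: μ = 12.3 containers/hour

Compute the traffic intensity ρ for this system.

Server utilization: ρ = λ/μ
ρ = 3.4/12.3 = 0.2764
The server is busy 27.64% of the time.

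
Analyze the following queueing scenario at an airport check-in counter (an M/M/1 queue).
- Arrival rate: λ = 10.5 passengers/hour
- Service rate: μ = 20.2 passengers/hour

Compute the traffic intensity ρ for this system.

Server utilization: ρ = λ/μ
ρ = 10.5/20.2 = 0.5198
The server is busy 51.98% of the time.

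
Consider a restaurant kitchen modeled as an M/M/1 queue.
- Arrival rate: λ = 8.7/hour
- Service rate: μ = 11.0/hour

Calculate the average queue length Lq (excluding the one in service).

ρ = λ/μ = 8.7/11.0 = 0.7909
For M/M/1: Lq = λ²/(μ(μ-λ))
Lq = 75.69/(11.0 × 2.30)
Lq = 2.9917 orders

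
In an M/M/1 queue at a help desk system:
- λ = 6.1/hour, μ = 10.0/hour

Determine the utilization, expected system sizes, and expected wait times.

Step 1: ρ = λ/μ = 6.1/10.0 = 0.6100
Step 2: L = λ/(μ-λ) = 6.1/3.90 = 1.5641
Step 3: Lq = λ²/(μ(μ-λ)) = 37.21/(10.0×3.90) = 0.9541
Step 4: W = 1/(μ-λ) = 1/3.90 = 0.25641
Step 5: Wq = λ/(μ(μ-λ)) = 6.1/(10.0×3.90) = 0.1564
Step 6: P(0) = 1-ρ = 0.3900
Verify: L = λW = 6.1×0.25641 = 1.5641 ✔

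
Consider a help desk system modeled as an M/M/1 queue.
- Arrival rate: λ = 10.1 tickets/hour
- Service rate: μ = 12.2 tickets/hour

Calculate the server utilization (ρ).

Server utilization: ρ = λ/μ
ρ = 10.1/12.2 = 0.8279
The server is busy 82.79% of the time.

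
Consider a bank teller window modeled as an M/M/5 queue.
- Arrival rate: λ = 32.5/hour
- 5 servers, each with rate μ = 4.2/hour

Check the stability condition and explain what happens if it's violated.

Stability requires ρ = λ/(cμ) < 1
ρ = 32.5/(5 × 4.2) = 32.5/21.00 = 1.5476
Since 1.5476 ≥ 1, the system is UNSTABLE.
Need c > λ/μ = 32.5/4.2 = 7.74.
Minimum servers needed: c = 8.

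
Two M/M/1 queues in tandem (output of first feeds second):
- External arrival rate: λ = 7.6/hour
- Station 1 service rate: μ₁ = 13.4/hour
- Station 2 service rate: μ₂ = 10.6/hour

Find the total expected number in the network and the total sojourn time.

By Jackson's theorem, each station behaves as independent M/M/1.
Station 1: ρ₁ = 7.6/13.4 = 0.5672, L₁ = ρ₁/(1-ρ₁) = λ/(μ₁-λ) = 7.6/5.80 = 1.310345
Station 2: ρ₂ = 7.6/10.6 = 0.7170, L₂ = ρ₂/(1-ρ₂) = λ/(μ₂-λ) = 7.6/3.00 = 2.533333
Total: L = L₁ + L₂ = 1.310345 + 2.533333 = 3.84368
W = L/λ = 3.84368/7.6 = 0.5057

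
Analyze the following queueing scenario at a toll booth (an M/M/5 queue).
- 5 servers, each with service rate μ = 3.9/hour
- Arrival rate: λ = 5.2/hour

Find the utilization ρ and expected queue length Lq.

Traffic intensity: ρ = λ/(cμ) = 5.2/(5×3.9) = 0.2667
Since ρ = 0.2667 < 1, system is stable.
Offered load a = λ/μ = cρ = 5.2/3.9 = 1.3333
P₀ = [ Σₙ₌₀^4 aⁿ/n! + a^5/(5!(1-ρ)) ]⁻¹
Σ = a^0/0! + a^1/1! + a^2/2! + a^3/3! + a^4/4! = 1.0000 + 1.3333 + 0.8889 + 0.3951 + 0.1317 = 3.7490
a^5/(5!(1-ρ)) = 4.2140/(120 × 0.7333) = 0.04789
P₀ = 1/(3.7490 + 0.04789) = 0.2634
Lq = P₀·a^5·ρ / (5!(1-ρ)²) = 0.26338 × 4.2140 × 0.26667 / (120 × 0.53778) = 0.004586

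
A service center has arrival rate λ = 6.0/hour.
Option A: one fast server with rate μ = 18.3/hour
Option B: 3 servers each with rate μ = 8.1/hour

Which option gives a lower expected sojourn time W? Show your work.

Option A: single server μ = 18.3 (M/M/1)
  ρ_A = 6.0/18.3 = 0.3279
  W_A = 1/(μ-λ) = 1/(18.3-6.0) = 1/12.30 = 0.08130

Option B: 3 servers μ = 8.1 (M/M/3)
  ρ_B = λ/(cμ) = 6.0/(3×8.1) = 0.2469
  Offered load a = λ/μ = cρ = 6.0/8.1 = 0.7407
  P₀ = [ Σₙ₌₀^2 aⁿ/n! + a^3/(3!(1-ρ)) ]⁻¹
  Σ = a^0/0! + a^1/1! + a^2/2! = 1.0000 + 0.74074 + 0.27435 = 2.0151
  a^3/(3!(1-ρ)) = 0.40644/(6 × 0.75309) = 0.08995
  P₀ = 1/(2.01509 + 0.0899503) = 0.4751
  Lq = P₀·a^3·ρ / (3!(1-ρ)²) = 0.4751 × 0.4064 × 0.2469 / (6 × 0.5671) = 0.01401
  Wq_B = Lq/λ = 0.01401/6.0 = 0.002335
  W_B = Wq_B + 1/μ = 0.002335 + 0.1235 = 0.1258

Since W_A = 0.08130 < W_B = 0.1258, Option A (single fast server) has the shorter time in system.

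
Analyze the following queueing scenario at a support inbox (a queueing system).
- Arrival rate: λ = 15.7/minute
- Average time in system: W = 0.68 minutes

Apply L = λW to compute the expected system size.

Little's Law: L = λW
L = 15.7 × 0.68 = 10.6760 emails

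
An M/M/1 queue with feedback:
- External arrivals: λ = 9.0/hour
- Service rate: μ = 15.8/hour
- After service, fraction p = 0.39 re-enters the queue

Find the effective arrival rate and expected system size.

Effective arrival rate: λ_eff = λ/(1-p) = 9.0/(1-0.39) = 9.0/0.61 = 14.754098
ρ = λ_eff/μ = 14.754098/15.8 = 0.9338037
L = ρ/(1-ρ) = 0.9338037/(1-0.9338037) = 14.1066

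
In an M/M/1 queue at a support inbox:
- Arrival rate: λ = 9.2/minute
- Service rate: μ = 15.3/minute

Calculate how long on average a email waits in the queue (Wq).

First, compute utilization: ρ = λ/μ = 9.2/15.3 = 0.6013
For M/M/1: Wq = λ/(μ(μ-λ))
Wq = 9.2/(15.3 × (15.3-9.2))
Wq = 9.2/(15.3 × 6.10)
Wq = 0.09857 minutes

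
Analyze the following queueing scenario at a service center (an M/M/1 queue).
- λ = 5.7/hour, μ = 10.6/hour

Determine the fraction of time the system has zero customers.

ρ = λ/μ = 5.7/10.6 = 0.5377
P(0) = 1 - ρ = 1 - 0.5377 = 0.4623
The server is idle 46.23% of the time.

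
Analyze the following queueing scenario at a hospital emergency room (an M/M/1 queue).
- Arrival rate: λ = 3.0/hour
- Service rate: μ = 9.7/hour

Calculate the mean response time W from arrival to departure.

First, compute utilization: ρ = λ/μ = 3.0/9.7 = 0.3093
For M/M/1: W = 1/(μ-λ)
W = 1/(9.7-3.0) = 1/6.70
W = 0.1493 hours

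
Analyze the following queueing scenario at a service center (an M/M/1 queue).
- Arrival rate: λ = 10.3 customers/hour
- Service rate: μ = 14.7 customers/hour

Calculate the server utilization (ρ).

Server utilization: ρ = λ/μ
ρ = 10.3/14.7 = 0.7007
The server is busy 70.07% of the time.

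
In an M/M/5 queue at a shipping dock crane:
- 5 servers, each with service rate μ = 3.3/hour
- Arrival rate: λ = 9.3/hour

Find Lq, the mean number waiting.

Traffic intensity: ρ = λ/(cμ) = 9.3/(5×3.3) = 0.5636
Since ρ = 0.5636 < 1, system is stable.
Offered load a = λ/μ = cρ = 9.3/3.3 = 2.8182
P₀ = [ Σₙ₌₀^4 aⁿ/n! + a^5/(5!(1-ρ)) ]⁻¹
Σ = a^0/0! + a^1/1! + a^2/2! + a^3/3! + a^4/4! = 1.0000 + 2.8182 + 3.9711 + 3.7304 + 2.6282 = 14.1479
a^5/(5!(1-ρ)) = 177.7645/(120 × 0.43636) = 3.3948
P₀ = 1/(14.1479 + 3.3948) = 0.05700
Lq = P₀·a^5·ρ / (5!(1-ρ)²) = 0.057004 × 177.7645 × 0.56364 / (120 × 0.19041) = 0.2500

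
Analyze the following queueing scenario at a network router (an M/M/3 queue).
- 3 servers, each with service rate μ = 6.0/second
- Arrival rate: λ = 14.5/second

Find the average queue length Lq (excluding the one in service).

Traffic intensity: ρ = λ/(cμ) = 14.5/(3×6.0) = 0.8056
Since ρ = 0.8056 < 1, system is stable.
Offered load a = λ/μ = cρ = 14.5/6.0 = 2.4167
P₀ = [ Σₙ₌₀^2 aⁿ/n! + a^3/(3!(1-ρ)) ]⁻¹
Σ = a^0/0! + a^1/1! + a^2/2! = 1.0000 + 2.4167 + 2.9201 = 6.3368
a^3/(3!(1-ρ)) = 14.1140/(6 × 0.194444) = 12.0977
P₀ = 1/(6.3368 + 12.0977) = 0.05425
Lq = P₀·a^3·ρ / (3!(1-ρ)²) = 0.054246 × 14.1140 × 0.80556 / (6 × 0.037809) = 2.7188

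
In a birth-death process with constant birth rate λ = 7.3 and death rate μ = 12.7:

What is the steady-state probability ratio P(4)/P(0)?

For constant rates: P(n)/P(0) = (λ/μ)^n
P(4)/P(0) = (7.3/12.7)^4 = 0.5748^4 = 0.1092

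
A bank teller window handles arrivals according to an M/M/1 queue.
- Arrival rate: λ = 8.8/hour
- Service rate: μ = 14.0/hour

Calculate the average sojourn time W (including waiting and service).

First, compute utilization: ρ = λ/μ = 8.8/14.0 = 0.6286
For M/M/1: W = 1/(μ-λ)
W = 1/(14.0-8.8) = 1/5.20
W = 0.1923 hours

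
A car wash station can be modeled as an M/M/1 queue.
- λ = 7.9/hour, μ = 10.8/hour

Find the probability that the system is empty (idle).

ρ = λ/μ = 7.9/10.8 = 0.7315
P(0) = 1 - ρ = 1 - 0.7315 = 0.2685
The server is idle 26.85% of the time.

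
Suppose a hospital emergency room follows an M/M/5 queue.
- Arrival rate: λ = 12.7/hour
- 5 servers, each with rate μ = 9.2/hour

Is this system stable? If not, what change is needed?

Stability requires ρ = λ/(cμ) < 1
ρ = 12.7/(5 × 9.2) = 12.7/46.00 = 0.2761
Since 0.2761 < 1, the system is STABLE.
The servers are busy 27.61% of the time.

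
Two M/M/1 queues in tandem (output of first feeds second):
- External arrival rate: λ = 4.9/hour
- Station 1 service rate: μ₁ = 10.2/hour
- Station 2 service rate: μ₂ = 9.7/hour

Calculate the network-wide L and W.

By Jackson's theorem, each station behaves as independent M/M/1.
Station 1: ρ₁ = 4.9/10.2 = 0.4804, L₁ = ρ₁/(1-ρ₁) = λ/(μ₁-λ) = 4.9/5.30 = 0.924528
Station 2: ρ₂ = 4.9/9.7 = 0.5052, L₂ = ρ₂/(1-ρ₂) = λ/(μ₂-λ) = 4.9/4.80 = 1.02083
Total: L = L₁ + L₂ = 0.924528 + 1.02083 = 1.9454
W = L/λ = 1.9454/4.9 = 0.3970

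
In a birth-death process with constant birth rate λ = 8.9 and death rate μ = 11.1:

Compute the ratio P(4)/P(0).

For constant rates: P(n)/P(0) = (λ/μ)^n
P(4)/P(0) = (8.9/11.1)^4 = 0.8018^4 = 0.4133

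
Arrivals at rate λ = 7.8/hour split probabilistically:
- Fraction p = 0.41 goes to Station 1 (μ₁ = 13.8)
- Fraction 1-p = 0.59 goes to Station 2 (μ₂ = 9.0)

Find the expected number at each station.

Effective rates: λ₁ = 7.8×0.41 = 3.198, λ₂ = 7.8×0.59 = 4.602
Station 1: ρ₁ = 3.198/13.8 = 0.2317, L₁ = ρ₁/(1-ρ₁) = 0.2317/(1-0.2317) = 0.3016
Station 2: ρ₂ = 4.602/9.0 = 0.51133, L₂ = ρ₂/(1-ρ₂) = 0.51133/(1-0.51133) = 1.0464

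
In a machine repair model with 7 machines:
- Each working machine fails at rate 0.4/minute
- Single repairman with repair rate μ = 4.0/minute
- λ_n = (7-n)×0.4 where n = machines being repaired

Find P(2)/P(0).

P(2)/P(0) = ∏_{i=0}^{2-1} λ_i/μ_{i+1}
= (7-0)×0.4/4.0 × (7-1)×0.4/4.0
= 0.4200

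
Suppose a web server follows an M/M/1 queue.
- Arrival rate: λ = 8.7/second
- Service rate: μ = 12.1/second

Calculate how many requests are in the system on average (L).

ρ = λ/μ = 8.7/12.1 = 0.7190
For M/M/1: L = λ/(μ-λ)
L = 8.7/(12.1-8.7) = 8.7/3.40
L = 2.5588 requests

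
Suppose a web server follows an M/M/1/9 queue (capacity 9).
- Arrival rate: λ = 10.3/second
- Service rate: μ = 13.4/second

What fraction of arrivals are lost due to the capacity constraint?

ρ = λ/μ = 10.3/13.4 = 0.768657
P₀ = (1-ρ)/(1-ρ^(K+1)) = (1-0.768657)/(1-0.768657^10) = 0.23134/0.92800 = 0.2493
P_K = P₀×ρ^K = 0.2493 × 0.768657^9 = 0.2493 × 0.09367 = 0.02335
Blocking probability = 2.34%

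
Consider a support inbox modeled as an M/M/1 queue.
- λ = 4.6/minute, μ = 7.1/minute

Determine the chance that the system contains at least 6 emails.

ρ = λ/μ = 4.6/7.1 = 0.64789
P(N ≥ n) = ρⁿ
P(N ≥ 6) = 0.64789^6
P(N ≥ 6) = 0.07396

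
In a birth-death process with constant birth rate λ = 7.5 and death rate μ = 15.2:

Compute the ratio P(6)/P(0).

For constant rates: P(n)/P(0) = (λ/μ)^n
P(6)/P(0) = (7.5/15.2)^6 = 0.4934^6 = 0.01443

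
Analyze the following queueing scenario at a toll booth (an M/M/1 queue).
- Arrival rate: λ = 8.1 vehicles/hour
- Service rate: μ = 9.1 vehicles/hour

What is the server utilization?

Server utilization: ρ = λ/μ
ρ = 8.1/9.1 = 0.8901
The server is busy 89.01% of the time.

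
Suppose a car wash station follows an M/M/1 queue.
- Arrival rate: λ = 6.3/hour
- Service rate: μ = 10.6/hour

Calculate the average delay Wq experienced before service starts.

First, compute utilization: ρ = λ/μ = 6.3/10.6 = 0.5943
For M/M/1: Wq = λ/(μ(μ-λ))
Wq = 6.3/(10.6 × (10.6-6.3))
Wq = 6.3/(10.6 × 4.30)
Wq = 0.1382 hours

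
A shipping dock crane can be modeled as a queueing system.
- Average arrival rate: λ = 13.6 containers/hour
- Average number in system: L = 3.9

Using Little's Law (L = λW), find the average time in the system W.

Little's Law: L = λW, so W = L/λ
W = 3.9/13.6 = 0.2868 hours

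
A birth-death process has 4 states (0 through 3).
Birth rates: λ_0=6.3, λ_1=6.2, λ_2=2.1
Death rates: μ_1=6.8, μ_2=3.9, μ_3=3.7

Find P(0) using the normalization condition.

Ratios P(n)/P(0) = (λ₀···λₙ₋₁)/(μ₁···μₙ):
P(1)/P(0) = (6.3)/(6.8) = 0.9265
P(2)/P(0) = (6.3×6.2)/(6.8×3.9) = 1.4729
P(3)/P(0) = (6.3×6.2×2.1)/(6.8×3.9×3.7) = 0.8359

Normalization: ∑ P(n) = 1
P(0) × (1.0000 + 0.9265 + 1.4729 + 0.8359) = 1
P(0) × 4.2353 = 1
P(0) = 1/4.2353 = 0.2361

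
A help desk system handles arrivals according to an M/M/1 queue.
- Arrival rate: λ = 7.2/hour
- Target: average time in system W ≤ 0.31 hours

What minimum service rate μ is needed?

For M/M/1: W = 1/(μ-λ)
Need W ≤ 0.31, so 1/(μ-λ) ≤ 0.31
μ - λ ≥ 1/0.31 = 3.2258
μ ≥ 7.2 + 3.2258 = 10.4258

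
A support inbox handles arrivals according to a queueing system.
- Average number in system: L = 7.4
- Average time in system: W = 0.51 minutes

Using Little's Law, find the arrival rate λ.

Little's Law: L = λW, so λ = L/W
λ = 7.4/0.51 = 14.5098 emails/minute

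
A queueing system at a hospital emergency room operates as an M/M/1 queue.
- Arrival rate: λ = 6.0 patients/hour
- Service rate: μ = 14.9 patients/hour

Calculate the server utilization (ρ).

Server utilization: ρ = λ/μ
ρ = 6.0/14.9 = 0.4027
The server is busy 40.27% of the time.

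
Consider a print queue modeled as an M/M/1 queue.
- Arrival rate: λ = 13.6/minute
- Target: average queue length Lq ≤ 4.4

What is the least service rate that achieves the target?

For M/M/1: Lq = λ²/(μ(μ-λ))
Need Lq ≤ 4.4, i.e. μ(μ-λ) ≥ λ²/4.4
μ² - 13.6μ - 184.96/4.4 ≥ 0  →  μ² - 13.6μ - 42.036364 ≥ 0
Quadratic formula (positive root): μ = [λ + √(λ² + 4×42.036364)]/2
Discriminant: 184.96 + 4×42.036364 = 353.1055, √353.1055 = 18.7911
μ ≥ (13.6 + 18.7911)/2 = 16.1956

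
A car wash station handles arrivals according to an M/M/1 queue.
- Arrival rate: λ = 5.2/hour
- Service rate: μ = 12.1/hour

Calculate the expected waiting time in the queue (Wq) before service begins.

First, compute utilization: ρ = λ/μ = 5.2/12.1 = 0.4298
For M/M/1: Wq = λ/(μ(μ-λ))
Wq = 5.2/(12.1 × (12.1-5.2))
Wq = 5.2/(12.1 × 6.90)
Wq = 0.06228 hours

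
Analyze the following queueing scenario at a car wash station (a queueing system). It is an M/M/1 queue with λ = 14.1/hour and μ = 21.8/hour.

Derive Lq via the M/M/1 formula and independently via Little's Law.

Method 1 (direct): Lq = λ²/(μ(μ-λ)) = 198.81/(21.8 × 7.70) = 1.1844

Method 2 (Little's Law):
W = 1/(μ-λ) = 1/7.70 = 0.12987
Wq = W - 1/μ = 0.12987 - 0.045872 = 0.08400
Lq = λWq = 14.1 × 0.08400 = 1.1844 ✔ (matches Method 1)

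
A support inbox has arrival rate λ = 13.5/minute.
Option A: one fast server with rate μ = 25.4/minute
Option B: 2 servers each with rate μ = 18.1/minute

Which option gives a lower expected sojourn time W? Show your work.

Option A: single server μ = 25.4 (M/M/1)
  ρ_A = 13.5/25.4 = 0.5315
  W_A = 1/(μ-λ) = 1/(25.4-13.5) = 1/11.90 = 0.08403

Option B: 2 servers μ = 18.1 (M/M/2)
  ρ_B = λ/(cμ) = 13.5/(2×18.1) = 0.3729
  Offered load a = λ/μ = cρ = 13.5/18.1 = 0.7459
  P₀ = [ Σₙ₌₀^1 aⁿ/n! + a^2/(2!(1-ρ)) ]⁻¹
  Σ = a^0/0! + a^1/1! = 1.0000 + 0.7459 = 1.7459
  a^2/(2!(1-ρ)) = 0.55630/(2 × 0.62707) = 0.4436
  P₀ = 1/(1.7459 + 0.4436) = 0.4567
  Lq = P₀·a^2·ρ / (2!(1-ρ)²) = 0.4567 × 0.5563 × 0.3729 / (2 × 0.3932) = 0.1205
  Wq_B = Lq/λ = 0.12049/13.5 = 0.008925
  W_B = Wq_B + 1/μ = 0.008925 + 0.05525 = 0.06417

Since W_B = 0.06417 < W_A = 0.08403, Option B (multiple servers) has the shorter time in system.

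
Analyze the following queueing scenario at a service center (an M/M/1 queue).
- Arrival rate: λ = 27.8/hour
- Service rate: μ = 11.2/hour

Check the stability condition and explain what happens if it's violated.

Stability requires ρ = λ/(cμ) < 1
ρ = 27.8/(1 × 11.2) = 27.8/11.20 = 2.4821
Since 2.4821 ≥ 1, the system is UNSTABLE.
Queue grows without bound. Need μ > λ = 27.8.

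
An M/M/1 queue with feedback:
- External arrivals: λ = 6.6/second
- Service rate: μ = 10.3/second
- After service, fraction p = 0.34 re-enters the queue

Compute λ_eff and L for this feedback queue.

Effective arrival rate: λ_eff = λ/(1-p) = 6.6/(1-0.34) = 6.6/0.66 = 10.0000
ρ = λ_eff/μ = 10.0000/10.3 = 0.9708738
L = ρ/(1-ρ) = 0.9708738/(1-0.9708738) = 33.3333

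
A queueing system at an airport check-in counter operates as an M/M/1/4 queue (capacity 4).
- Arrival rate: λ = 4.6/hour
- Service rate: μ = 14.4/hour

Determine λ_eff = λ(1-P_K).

ρ = λ/μ = 4.6/14.4 = 0.31944
P₀ = (1-ρ)/(1-ρ^(K+1)) = (1-0.31944)/(1-0.31944^5) = 0.68056/0.99667 = 0.6828
P_K = P₀×ρ^K = 0.68283 × 0.31944^4 = 0.68283 × 0.010413 = 0.007110
λ_eff = λ(1-P_K) = 4.6 × (1 - 0.007110) = 4.6 × 0.9929 = 4.5673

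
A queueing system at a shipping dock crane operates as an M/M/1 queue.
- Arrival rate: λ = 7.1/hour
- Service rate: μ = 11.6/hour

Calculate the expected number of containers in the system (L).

ρ = λ/μ = 7.1/11.6 = 0.6121
For M/M/1: L = λ/(μ-λ)
L = 7.1/(11.6-7.1) = 7.1/4.50
L = 1.5778 containers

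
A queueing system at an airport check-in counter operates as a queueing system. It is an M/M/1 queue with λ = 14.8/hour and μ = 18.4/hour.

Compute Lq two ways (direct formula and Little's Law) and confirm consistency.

Method 1 (direct): Lq = λ²/(μ(μ-λ)) = 219.04/(18.4 × 3.60) = 3.3068

Method 2 (Little's Law):
W = 1/(μ-λ) = 1/3.60 = 0.27778
Wq = W - 1/μ = 0.27778 - 0.054348 = 0.22343
Lq = λWq = 14.8 × 0.22343 = 3.3068 ✔ (matches Method 1)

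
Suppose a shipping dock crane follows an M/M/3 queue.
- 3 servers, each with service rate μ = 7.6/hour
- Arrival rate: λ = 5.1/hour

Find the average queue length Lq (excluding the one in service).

Traffic intensity: ρ = λ/(cμ) = 5.1/(3×7.6) = 0.2237
Since ρ = 0.2237 < 1, system is stable.
Offered load a = λ/μ = cρ = 5.1/7.6 = 0.6711
P₀ = [ Σₙ₌₀^2 aⁿ/n! + a^3/(3!(1-ρ)) ]⁻¹
Σ = a^0/0! + a^1/1! + a^2/2! = 1.0000 + 0.67105 + 0.22516 = 1.8962
a^3/(3!(1-ρ)) = 0.3022/(6 × 0.7763) = 0.06488
P₀ = 1/(1.8962 + 0.06488) = 0.5099
Lq = P₀·a^3·ρ / (3!(1-ρ)²) = 0.5099 × 0.3022 × 0.2237 / (6 × 0.6027) = 0.009532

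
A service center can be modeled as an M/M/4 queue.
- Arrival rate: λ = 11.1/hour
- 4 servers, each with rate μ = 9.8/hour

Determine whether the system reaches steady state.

Stability requires ρ = λ/(cμ) < 1
ρ = 11.1/(4 × 9.8) = 11.1/39.20 = 0.2832
Since 0.2832 < 1, the system is STABLE.
The servers are busy 28.32% of the time.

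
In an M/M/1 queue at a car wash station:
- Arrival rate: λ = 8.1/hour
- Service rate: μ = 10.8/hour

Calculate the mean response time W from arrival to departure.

First, compute utilization: ρ = λ/μ = 8.1/10.8 = 0.7500
For M/M/1: W = 1/(μ-λ)
W = 1/(10.8-8.1) = 1/2.70
W = 0.3704 hours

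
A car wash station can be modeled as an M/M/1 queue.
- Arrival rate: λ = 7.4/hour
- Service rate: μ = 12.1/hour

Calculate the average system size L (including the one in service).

ρ = λ/μ = 7.4/12.1 = 0.6116
For M/M/1: L = λ/(μ-λ)
L = 7.4/(12.1-7.4) = 7.4/4.70
L = 1.5745 cars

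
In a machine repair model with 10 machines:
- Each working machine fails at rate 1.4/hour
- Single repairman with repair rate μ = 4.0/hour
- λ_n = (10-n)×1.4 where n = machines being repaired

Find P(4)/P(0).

P(4)/P(0) = ∏_{i=0}^{4-1} λ_i/μ_{i+1}
= (10-0)×1.4/4.0 × (10-1)×1.4/4.0 × (10-2)×1.4/4.0 × (10-3)×1.4/4.0
= 75.6315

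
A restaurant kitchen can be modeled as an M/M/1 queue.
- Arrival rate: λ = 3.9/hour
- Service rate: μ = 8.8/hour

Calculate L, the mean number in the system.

ρ = λ/μ = 3.9/8.8 = 0.4432
For M/M/1: L = λ/(μ-λ)
L = 3.9/(8.8-3.9) = 3.9/4.90
L = 0.7959 orders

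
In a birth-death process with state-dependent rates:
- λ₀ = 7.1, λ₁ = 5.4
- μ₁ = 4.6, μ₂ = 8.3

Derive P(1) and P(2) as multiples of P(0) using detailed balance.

Balance equations:
State 0: λ₀P₀ = μ₁P₁ → P₁ = (λ₀/μ₁)P₀ = (7.1/4.6)P₀ = 1.5435P₀
State 1: P₂ = (λ₀λ₁)/(μ₁μ₂)P₀ = (7.1×5.4)/(4.6×8.3)P₀ = 1.0042P₀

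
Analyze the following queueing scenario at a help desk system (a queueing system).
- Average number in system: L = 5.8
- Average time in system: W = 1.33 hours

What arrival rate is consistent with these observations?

Little's Law: L = λW, so λ = L/W
λ = 5.8/1.33 = 4.3609 tickets/hour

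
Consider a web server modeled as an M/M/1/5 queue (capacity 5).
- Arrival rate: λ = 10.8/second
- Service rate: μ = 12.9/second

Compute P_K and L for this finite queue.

ρ = λ/μ = 10.8/12.9 = 0.8372
P₀ = (1-ρ)/(1-ρ^(K+1)) = (1-0.8372)/(1-0.8372^6) = 0.1628/0.6557 = 0.2483
P_K = P₀×ρ^K = 0.2483 × 0.8372^5 = 0.2483 × 0.4113 = 0.1021
Blocking probability P_5 = 0.1021 (10.21%)
L = ρ[1 - (K+1)ρ^K + Kρ^(K+1)] / [(1-ρ)(1-ρ^(K+1))]
L = 0.8372 × (1 - 6×0.4112881 + 5×0.3443304) / ((1 - 0.8372) × (1 - 0.3443304)) = 1.9916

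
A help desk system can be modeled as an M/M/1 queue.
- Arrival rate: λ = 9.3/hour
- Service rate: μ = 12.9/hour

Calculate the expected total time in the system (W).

First, compute utilization: ρ = λ/μ = 9.3/12.9 = 0.7209
For M/M/1: W = 1/(μ-λ)
W = 1/(12.9-9.3) = 1/3.60
W = 0.2778 hours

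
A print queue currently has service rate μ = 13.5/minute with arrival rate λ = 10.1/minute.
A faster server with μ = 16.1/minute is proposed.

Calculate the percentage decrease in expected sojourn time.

System 1: ρ₁ = 10.1/13.5 = 0.7481, W₁ = 1/(13.5-10.1) = 0.29412
System 2: ρ₂ = 10.1/16.1 = 0.6273, W₂ = 1/(16.1-10.1) = 0.16667
Improvement: (W₁-W₂)/W₁ = (0.29412-0.16667)/0.29412 = 43.33%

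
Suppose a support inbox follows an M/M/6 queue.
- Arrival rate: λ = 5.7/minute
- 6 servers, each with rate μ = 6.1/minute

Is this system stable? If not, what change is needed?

Stability requires ρ = λ/(cμ) < 1
ρ = 5.7/(6 × 6.1) = 5.7/36.60 = 0.1557
Since 0.1557 < 1, the system is STABLE.
The servers are busy 15.57% of the time.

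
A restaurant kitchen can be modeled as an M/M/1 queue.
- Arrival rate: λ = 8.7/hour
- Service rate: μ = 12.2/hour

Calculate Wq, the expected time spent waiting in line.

First, compute utilization: ρ = λ/μ = 8.7/12.2 = 0.7131
For M/M/1: Wq = λ/(μ(μ-λ))
Wq = 8.7/(12.2 × (12.2-8.7))
Wq = 8.7/(12.2 × 3.50)
Wq = 0.2037 hours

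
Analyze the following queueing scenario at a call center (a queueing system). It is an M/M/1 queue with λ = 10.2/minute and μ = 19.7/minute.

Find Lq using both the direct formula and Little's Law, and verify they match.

Method 1 (direct): Lq = λ²/(μ(μ-λ)) = 104.04/(19.7 × 9.50) = 0.5559

Method 2 (Little's Law):
W = 1/(μ-λ) = 1/9.50 = 0.10526
Wq = W - 1/μ = 0.10526 - 0.050761 = 0.05450
Lq = λWq = 10.2 × 0.05450 = 0.5559 ✔ (matches Method 1)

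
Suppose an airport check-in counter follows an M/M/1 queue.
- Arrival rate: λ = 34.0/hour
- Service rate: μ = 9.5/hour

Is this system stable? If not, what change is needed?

Stability requires ρ = λ/(cμ) < 1
ρ = 34.0/(1 × 9.5) = 34.0/9.50 = 3.5789
Since 3.5789 ≥ 1, the system is UNSTABLE.
Queue grows without bound. Need μ > λ = 34.0.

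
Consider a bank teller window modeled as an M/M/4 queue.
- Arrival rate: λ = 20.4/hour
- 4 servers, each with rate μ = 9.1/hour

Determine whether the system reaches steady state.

Stability requires ρ = λ/(cμ) < 1
ρ = 20.4/(4 × 9.1) = 20.4/36.40 = 0.5604
Since 0.5604 < 1, the system is STABLE.
The servers are busy 56.04% of the time.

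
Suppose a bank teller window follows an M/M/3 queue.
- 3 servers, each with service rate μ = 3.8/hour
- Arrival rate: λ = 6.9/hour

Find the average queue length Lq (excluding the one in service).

Traffic intensity: ρ = λ/(cμ) = 6.9/(3×3.8) = 0.6053
Since ρ = 0.6053 < 1, system is stable.
Offered load a = λ/μ = cρ = 6.9/3.8 = 1.8158
P₀ = [ Σₙ₌₀^2 aⁿ/n! + a^3/(3!(1-ρ)) ]⁻¹
Σ = a^0/0! + a^1/1! + a^2/2! = 1.0000 + 1.8158 + 1.6485 = 4.4643
a^3/(3!(1-ρ)) = 5.98682/(6 × 0.394737) = 2.5278
P₀ = 1/(4.4643 + 2.5278) = 0.1430
Lq = P₀·a^3·ρ / (3!(1-ρ)²) = 0.1430 × 5.9868 × 0.6053 / (6 × 0.1558) = 0.5543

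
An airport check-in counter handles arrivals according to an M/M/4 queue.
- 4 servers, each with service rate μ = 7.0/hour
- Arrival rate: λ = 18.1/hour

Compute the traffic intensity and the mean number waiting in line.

Traffic intensity: ρ = λ/(cμ) = 18.1/(4×7.0) = 0.6464
Since ρ = 0.6464 < 1, system is stable.
Offered load a = λ/μ = cρ = 18.1/7.0 = 2.5857
P₀ = [ Σₙ₌₀^3 aⁿ/n! + a^4/(4!(1-ρ)) ]⁻¹
Σ = a^0/0! + a^1/1! + a^2/2! + a^3/3! = 1.0000 + 2.5857 + 3.3430 + 2.8813 = 9.8100
a^4/(4!(1-ρ)) = 44.7015/(24 × 0.35357) = 5.2679
P₀ = 1/(9.8100 + 5.2679) = 0.06632
Lq = P₀·a^4·ρ / (4!(1-ρ)²) = 0.06632 × 44.7015 × 0.6464 / (24 × 0.1250) = 0.6388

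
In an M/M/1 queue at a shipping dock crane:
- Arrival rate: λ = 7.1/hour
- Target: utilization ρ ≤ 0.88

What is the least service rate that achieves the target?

ρ = λ/μ, so μ = λ/ρ
μ ≥ 7.1/0.88 = 8.0682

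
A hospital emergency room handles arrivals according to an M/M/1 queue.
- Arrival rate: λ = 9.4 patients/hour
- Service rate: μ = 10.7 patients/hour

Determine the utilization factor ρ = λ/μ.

Server utilization: ρ = λ/μ
ρ = 9.4/10.7 = 0.8785
The server is busy 87.85% of the time.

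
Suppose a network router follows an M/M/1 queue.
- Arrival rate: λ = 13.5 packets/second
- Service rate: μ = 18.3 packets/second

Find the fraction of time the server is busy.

Server utilization: ρ = λ/μ
ρ = 13.5/18.3 = 0.7377
The server is busy 73.77% of the time.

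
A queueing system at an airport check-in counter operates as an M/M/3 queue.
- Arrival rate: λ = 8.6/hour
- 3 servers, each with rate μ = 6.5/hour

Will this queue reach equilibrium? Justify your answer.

Stability requires ρ = λ/(cμ) < 1
ρ = 8.6/(3 × 6.5) = 8.6/19.50 = 0.4410
Since 0.4410 < 1, the system is STABLE.
The servers are busy 44.10% of the time.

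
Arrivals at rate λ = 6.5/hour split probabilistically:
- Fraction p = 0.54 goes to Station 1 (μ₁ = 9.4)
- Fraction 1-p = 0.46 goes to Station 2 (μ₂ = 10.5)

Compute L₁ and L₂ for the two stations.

Effective rates: λ₁ = 6.5×0.54 = 3.51, λ₂ = 6.5×0.46 = 2.99
Station 1: ρ₁ = 3.51/9.4 = 0.3734, L₁ = ρ₁/(1-ρ₁) = 0.3734/(1-0.3734) = 0.5959
Station 2: ρ₂ = 2.99/10.5 = 0.28476, L₂ = ρ₂/(1-ρ₂) = 0.28476/(1-0.28476) = 0.3981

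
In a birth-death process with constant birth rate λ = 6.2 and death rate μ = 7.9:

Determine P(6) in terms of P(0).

For constant rates: P(n)/P(0) = (λ/μ)^n
P(6)/P(0) = (6.2/7.9)^6 = 0.78481^6 = 0.2337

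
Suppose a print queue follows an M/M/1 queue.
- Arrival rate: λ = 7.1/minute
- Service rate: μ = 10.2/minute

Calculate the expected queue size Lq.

ρ = λ/μ = 7.1/10.2 = 0.6961
For M/M/1: Lq = λ²/(μ(μ-λ))
Lq = 50.41/(10.2 × 3.10)
Lq = 1.5942 jobs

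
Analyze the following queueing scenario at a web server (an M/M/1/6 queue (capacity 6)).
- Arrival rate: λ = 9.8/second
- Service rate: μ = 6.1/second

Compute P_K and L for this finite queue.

ρ = λ/μ = 9.8/6.1 = 1.6066
P₀ = (1-ρ)/(1-ρ^(K+1)) = (1-1.6066)/(1-1.6066^7) = -0.6066/-26.6283 = 0.02278
P_K = P₀×ρ^K = 0.02278 × 1.6066^6 = 0.02278 × 17.1968 = 0.3917
Blocking probability P_6 = 0.3917 (39.17%)
L = ρ[1 - (K+1)ρ^K + Kρ^(K+1)] / [(1-ρ)(1-ρ^(K+1))]
L = 1.6066 × (1 - 7×17.1968 + 6×27.6283) / ((1 - 1.6066) × (1 - 27.6283)) = 4.6143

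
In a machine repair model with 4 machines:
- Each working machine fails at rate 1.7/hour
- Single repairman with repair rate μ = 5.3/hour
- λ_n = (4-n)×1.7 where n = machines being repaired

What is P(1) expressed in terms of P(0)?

P(1)/P(0) = ∏_{i=0}^{1-1} λ_i/μ_{i+1}
= (4-0)×1.7/5.3
= 1.2830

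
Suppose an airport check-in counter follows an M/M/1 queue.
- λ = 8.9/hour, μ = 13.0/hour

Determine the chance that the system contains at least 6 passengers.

ρ = λ/μ = 8.9/13.0 = 0.68462
P(N ≥ n) = ρⁿ
P(N ≥ 6) = 0.68462^6
P(N ≥ 6) = 0.1030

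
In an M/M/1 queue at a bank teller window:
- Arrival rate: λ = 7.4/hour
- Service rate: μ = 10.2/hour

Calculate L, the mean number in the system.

ρ = λ/μ = 7.4/10.2 = 0.7255
For M/M/1: L = λ/(μ-λ)
L = 7.4/(10.2-7.4) = 7.4/2.80
L = 2.6429 transactions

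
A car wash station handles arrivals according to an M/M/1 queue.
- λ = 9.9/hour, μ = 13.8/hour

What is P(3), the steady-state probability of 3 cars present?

ρ = λ/μ = 9.9/13.8 = 0.7174
P(n) = (1-ρ)ρⁿ
P(3) = (1-0.7174) × 0.7174^3
P(3) = 0.2826 × 0.3692
P(3) = 0.1043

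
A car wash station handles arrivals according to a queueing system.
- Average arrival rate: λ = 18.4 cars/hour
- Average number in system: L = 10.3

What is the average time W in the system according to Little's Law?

Little's Law: L = λW, so W = L/λ
W = 10.3/18.4 = 0.5598 hours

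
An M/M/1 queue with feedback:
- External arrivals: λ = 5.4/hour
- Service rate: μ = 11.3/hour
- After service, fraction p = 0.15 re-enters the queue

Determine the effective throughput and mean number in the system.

Effective arrival rate: λ_eff = λ/(1-p) = 5.4/(1-0.15) = 5.4/0.85 = 6.35294
ρ = λ_eff/μ = 6.35294/11.3 = 0.56221
L = ρ/(1-ρ) = 0.56221/(1-0.56221) = 1.2842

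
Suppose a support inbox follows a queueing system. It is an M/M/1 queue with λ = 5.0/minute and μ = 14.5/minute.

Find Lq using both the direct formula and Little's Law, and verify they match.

Method 1 (direct): Lq = λ²/(μ(μ-λ)) = 25.00/(14.5 × 9.50) = 0.1815

Method 2 (Little's Law):
W = 1/(μ-λ) = 1/9.50 = 0.105263
Wq = W - 1/μ = 0.105263 - 0.0689655 = 0.03630
Lq = λWq = 5.0 × 0.03630 = 0.1815 ✔ (matches Method 1)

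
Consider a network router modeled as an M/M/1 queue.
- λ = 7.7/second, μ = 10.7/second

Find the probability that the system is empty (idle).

ρ = λ/μ = 7.7/10.7 = 0.7196
P(0) = 1 - ρ = 1 - 0.7196 = 0.2804
The server is idle 28.04% of the time.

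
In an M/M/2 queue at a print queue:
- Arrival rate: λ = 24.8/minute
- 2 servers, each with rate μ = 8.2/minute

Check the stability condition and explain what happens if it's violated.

Stability requires ρ = λ/(cμ) < 1
ρ = 24.8/(2 × 8.2) = 24.8/16.40 = 1.5122
Since 1.5122 ≥ 1, the system is UNSTABLE.
Need c > λ/μ = 24.8/8.2 = 3.02.
Minimum servers needed: c = 4.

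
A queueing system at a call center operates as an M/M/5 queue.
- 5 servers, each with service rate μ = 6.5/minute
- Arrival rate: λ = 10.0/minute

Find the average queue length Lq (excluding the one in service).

Traffic intensity: ρ = λ/(cμ) = 10.0/(5×6.5) = 0.3077
Since ρ = 0.3077 < 1, system is stable.
Offered load a = λ/μ = cρ = 10.0/6.5 = 1.5385
P₀ = [ Σₙ₌₀^4 aⁿ/n! + a^5/(5!(1-ρ)) ]⁻¹
Σ = a^0/0! + a^1/1! + a^2/2! + a^3/3! + a^4/4! = 1.0000 + 1.5385 + 1.1834 + 0.6069 + 0.2334 = 4.5622
a^5/(5!(1-ρ)) = 8.6185/(120 × 0.6923) = 0.1037
P₀ = 1/(4.5622 + 0.1037) = 0.2143
Lq = P₀·a^5·ρ / (5!(1-ρ)²) = 0.21432 × 8.6185 × 0.30769 / (120 × 0.47929) = 0.009882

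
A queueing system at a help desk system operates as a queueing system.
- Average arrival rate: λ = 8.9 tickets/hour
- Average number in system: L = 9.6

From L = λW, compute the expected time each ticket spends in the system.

Little's Law: L = λW, so W = L/λ
W = 9.6/8.9 = 1.0787 hours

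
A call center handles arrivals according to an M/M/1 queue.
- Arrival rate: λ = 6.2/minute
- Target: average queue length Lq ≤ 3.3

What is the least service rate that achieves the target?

For M/M/1: Lq = λ²/(μ(μ-λ))
Need Lq ≤ 3.3, i.e. μ(μ-λ) ≥ λ²/3.3
μ² - 6.2μ - 38.44/3.3 ≥ 0  →  μ² - 6.2μ - 11.64848 ≥ 0
Quadratic formula (positive root): μ = [λ + √(λ² + 4×11.64848)]/2
Discriminant: 38.44 + 4×11.64848 = 85.0339, √85.0339 = 9.2214
μ ≥ (6.2 + 9.2214)/2 = 7.7107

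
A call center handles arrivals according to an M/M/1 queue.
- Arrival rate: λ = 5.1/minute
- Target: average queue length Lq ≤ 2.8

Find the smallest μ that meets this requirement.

For M/M/1: Lq = λ²/(μ(μ-λ))
Need Lq ≤ 2.8, i.e. μ(μ-λ) ≥ λ²/2.8
μ² - 5.1μ - 26.01/2.8 ≥ 0  →  μ² - 5.1μ - 9.289286 ≥ 0
Quadratic formula (positive root): μ = [λ + √(λ² + 4×9.289286)]/2
Discriminant: 26.01 + 4×9.289286 = 63.1671, √63.1671 = 7.9478
μ ≥ (5.1 + 7.9478)/2 = 6.5239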